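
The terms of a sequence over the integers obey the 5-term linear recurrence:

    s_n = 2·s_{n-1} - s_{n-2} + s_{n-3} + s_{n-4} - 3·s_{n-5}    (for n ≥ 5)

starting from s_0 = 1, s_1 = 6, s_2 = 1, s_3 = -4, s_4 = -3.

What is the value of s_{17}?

-3792

s_5 = 2·-3 + -1·-4 + 1·1 + 1·6 + -3·1 = 2
s_6 = 2·2 + -1·-3 + 1·-4 + 1·1 + -3·6 = -14
s_7 = 2·-14 + -1·2 + 1·-3 + 1·-4 + -3·1 = -40
s_8 = 2·-40 + -1·-14 + 1·2 + 1·-3 + -3·-4 = -55
s_9 = 2·-55 + -1·-40 + 1·-14 + 1·2 + -3·-3 = -73
s_10 = 2·-73 + -1·-55 + 1·-40 + 1·-14 + -3·2 = -151
s_11 = 2·-151 + -1·-73 + 1·-55 + 1·-40 + -3·-14 = -282
s_12 = 2·-282 + -1·-151 + 1·-73 + 1·-55 + -3·-40 = -421
s_13 = 2·-421 + -1·-282 + 1·-151 + 1·-73 + -3·-55 = -619
s_14 = 2·-619 + -1·-421 + 1·-282 + 1·-151 + -3·-73 = -1031
s_15 = 2·-1031 + -1·-619 + 1·-421 + 1·-282 + -3·-151 = -1693
s_16 = 2·-1693 + -1·-1031 + 1·-619 + 1·-421 + -3·-282 = -2549
s_17 = 2·-2549 + -1·-1693 + 1·-1031 + 1·-619 + -3·-421 = -3792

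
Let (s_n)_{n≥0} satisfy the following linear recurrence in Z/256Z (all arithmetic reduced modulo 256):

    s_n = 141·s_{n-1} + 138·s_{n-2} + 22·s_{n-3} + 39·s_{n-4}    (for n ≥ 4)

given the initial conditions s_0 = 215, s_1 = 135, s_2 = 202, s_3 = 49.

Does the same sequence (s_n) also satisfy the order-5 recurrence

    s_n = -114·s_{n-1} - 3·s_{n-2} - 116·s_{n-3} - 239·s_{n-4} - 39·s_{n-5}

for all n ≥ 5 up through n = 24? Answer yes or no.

Terms s_0..s_24: 215, 135, 202, 49, 60, 99, 219, 156, 160, 31, 24, 114, 196, 49, 25, 101, 45, 216, 183, 124, 93, 179, 66, 186, 147
n=5: candidate gives 99, actual s_5 = 99 ✓
n=6: candidate gives 219, actual s_6 = 219 ✓
n=7: candidate gives 156, actual s_7 = 156 ✓
n=8: candidate gives 160, actual s_8 = 160 ✓
n=9: candidate gives 31, actual s_9 = 31 ✓
n=10: candidate gives 24, actual s_10 = 24 ✓
n=11: candidate gives 114, actual s_11 = 114 ✓
n=12: candidate gives 196, actual s_12 = 196 ✓
n=13: candidate gives 49, actual s_13 = 49 ✓
n=14: candidate gives 25, actual s_14 = 25 ✓
n=15: candidate gives 101, actual s_15 = 101 ✓
n=16: candidate gives 45, actual s_16 = 45 ✓
n=17: candidate gives 216, actual s_17 = 216 ✓
n=18: candidate gives 183, actual s_18 = 183 ✓
n=19: candidate gives 124, actual s_19 = 124 ✓
n=20: candidate gives 93, actual s_20 = 93 ✓
n=21: candidate gives 179, actual s_21 = 179 ✓
n=22: candidate gives 66, actual s_22 = 66 ✓
n=23: candidate gives 186, actual s_23 = 186 ✓
n=24: candidate gives 147, actual s_24 = 147 ✓

yes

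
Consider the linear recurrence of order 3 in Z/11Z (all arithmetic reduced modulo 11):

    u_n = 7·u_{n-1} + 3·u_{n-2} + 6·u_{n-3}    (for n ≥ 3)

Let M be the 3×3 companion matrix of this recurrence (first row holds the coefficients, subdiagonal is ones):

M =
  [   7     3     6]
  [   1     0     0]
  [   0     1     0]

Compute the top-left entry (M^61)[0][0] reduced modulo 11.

(M^61)[0][0] is the top entry after applying M 61 times to the unit state (1, 0, 0). Equivalently it is h_{63} for the auxiliary sequence (h_n) obeying the same recurrence with h_2 = 1 and h_i = 0 for 0 ≤ i < 2:
h_3 = 7·1 + 3·0 + 6·0 = 7
h_4 = 7·7 + 3·1 + 6·0 = 8
h_5 = 7·8 + 3·7 + 6·1 = 6
h_6 = 7·6 + 3·8 + 6·7 = 9
h_7 = 7·9 + 3·6 + 6·8 = 8
h_8 = 7·8 + 3·9 + 6·6 = 9
h_9 = 7·9 + 3·8 + 6·9 = 9
h_10 = 7·9 + 3·9 + 6·8 = 6
h_11 = 7·6 + 3·9 + 6·9 = 2
h_12 = 7·2 + 3·6 + 6·9 = 9
h_13 = 7·9 + 3·2 + 6·6 = 6
h_14 = 7·6 + 3·9 + 6·2 = 4
h_15 = 7·4 + 3·6 + 6·9 = 1
h_16 = 7·1 + 3·4 + 6·6 = 0
h_17 = 7·0 + 3·1 + 6·4 = 5
h_18 = 7·5 + 3·0 + 6·1 = 8
h_19 = 7·8 + 3·5 + 6·0 = 5
h_20 = 7·5 + 3·8 + 6·5 = 1
h_21 = 7·1 + 3·5 + 6·8 = 4
h_22 = 7·4 + 3·1 + 6·5 = 6
h_23 = 7·6 + 3·4 + 6·1 = 5
h_24 = 7·5 + 3·6 + 6·4 = 0
h_25 = 7·0 + 3·5 + 6·6 = 7
h_26 = 7·7 + 3·0 + 6·5 = 2
h_27 = 7·2 + 3·7 + 6·0 = 2
h_28 = 7·2 + 3·2 + 6·7 = 7
h_29 = 7·7 + 3·2 + 6·2 = 1
h_30 = 7·1 + 3·7 + 6·2 = 7
h_31 = 7·7 + 3·1 + 6·7 = 6
h_32 = 7·6 + 3·7 + 6·1 = 3
h_33 = 7·3 + 3·6 + 6·7 = 4
h_34 = 7·4 + 3·3 + 6·6 = 7
h_35 = 7·7 + 3·4 + 6·3 = 2
h_36 = 7·2 + 3·7 + 6·4 = 4
h_37 = 7·4 + 3·2 + 6·7 = 10
h_38 = 7·10 + 3·4 + 6·2 = 6
h_39 = 7·6 + 3·10 + 6·4 = 8
h_40 = 7·8 + 3·6 + 6·10 = 2
h_41 = 7·2 + 3·8 + 6·6 = 8
h_42 = 7·8 + 3·2 + 6·8 = 0
h_43 = 7·0 + 3·8 + 6·2 = 3
h_44 = 7·3 + 3·0 + 6·8 = 3
h_45 = 7·3 + 3·3 + 6·0 = 8
h_46 = 7·8 + 3·3 + 6·3 = 6
h_47 = 7·6 + 3·8 + 6·3 = 7
h_48 = 7·7 + 3·6 + 6·8 = 5
h_49 = 7·5 + 3·7 + 6·6 = 4
h_50 = 7·4 + 3·5 + 6·7 = 8
h_51 = 7·8 + 3·4 + 6·5 = 10
h_52 = 7·10 + 3·8 + 6·4 = 8
h_53 = 7·8 + 3·10 + 6·8 = 2
h_54 = 7·2 + 3·8 + 6·10 = 10
h_55 = 7·10 + 3·2 + 6·8 = 3
h_56 = 7·3 + 3·10 + 6·2 = 8
h_57 = 7·8 + 3·3 + 6·10 = 4
h_58 = 7·4 + 3·8 + 6·3 = 4
h_59 = 7·4 + 3·4 + 6·8 = 0
h_60 = 7·0 + 3·4 + 6·4 = 3
h_61 = 7·3 + 3·0 + 6·4 = 1
h_62 = 7·1 + 3·3 + 6·0 = 5
h_63 = 7·5 + 3·1 + 6·3 = 1

1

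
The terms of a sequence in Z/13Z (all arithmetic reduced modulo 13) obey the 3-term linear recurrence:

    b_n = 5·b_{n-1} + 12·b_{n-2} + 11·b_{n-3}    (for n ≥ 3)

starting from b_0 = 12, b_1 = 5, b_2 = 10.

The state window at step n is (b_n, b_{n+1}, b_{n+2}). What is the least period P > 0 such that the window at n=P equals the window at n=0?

168

n=0: window = (12, 5, 10)
n=1: window = (5, 10, 8)
n=2: window = (10, 8, 7)
n=3: window = (8, 7, 7)
n=4: window = (7, 7, 12)
n=5: window = (7, 12, 0)
n=6: window = (12, 0, 0)
n=7: window = (0, 0, 2)
n=8: window = (0, 2, 10)
n=9: window = (2, 10, 9)
n=10: window = (10, 9, 5)
n=11: window = (9, 5, 9)
n=12: window = (5, 9, 9)
n=13: window = (9, 9, 0)
n=14: window = (9, 0, 12)
n=15: window = (0, 12, 3)
n=16: window = (12, 3, 3)
n=17: window = (3, 3, 1)
n=18: window = (3, 1, 9)
n=19: window = (1, 9, 12)
n=20: window = (9, 12, 10)
n=21: window = (12, 10, 7)
n=22: window = (10, 7, 1)
n=23: window = (7, 1, 4)
n=24: window = (1, 4, 5)
n=25: window = (4, 5, 6)
n=26: window = (5, 6, 4)
n=27: window = (6, 4, 4)
n=28: window = (4, 4, 4)
n=29: window = (4, 4, 8)
n=30: window = (4, 8, 2)
n=31: window = (8, 2, 7)
n=32: window = (2, 7, 4)
n=33: window = (7, 4, 9)
n=34: window = (4, 9, 1)
n=35: window = (9, 1, 1)
n=36: window = (1, 1, 12)
n=37: window = (1, 12, 5)
n=38: window = (12, 5, 11)
n=39: window = (5, 11, 0)
n=40: window = (11, 0, 5)
…
n=166: window = (4, 8, 12)
n=167: window = (8, 12, 5)
n=168: window = (12, 5, 10)
window at n=168 equals window at n=0 → period = 168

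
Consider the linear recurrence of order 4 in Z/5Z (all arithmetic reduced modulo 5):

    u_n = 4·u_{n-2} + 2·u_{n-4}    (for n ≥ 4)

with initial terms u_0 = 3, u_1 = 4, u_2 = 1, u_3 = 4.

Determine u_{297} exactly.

4

u_4 = 0·4 + 4·1 + 0·4 + 2·3 = 0
u_5 = 0·0 + 4·4 + 0·1 + 2·4 = 4
u_6 = 0·4 + 4·0 + 0·4 + 2·1 = 2
u_7 = 0·2 + 4·4 + 0·0 + 2·4 = 4
u_8 = 0·4 + 4·2 + 0·4 + 2·0 = 3
u_9 = 0·3 + 4·4 + 0·2 + 2·4 = 4
u_10 = 0·4 + 4·3 + 0·4 + 2·2 = 1
u_11 = 0·1 + 4·4 + 0·3 + 2·4 = 4
(u_8, u_9, u_10, u_11) = (3, 4, 1, 4) = (u_0, u_1, u_2, u_3), so the sequence has period 8.
297 ≡ 1 (mod 8), hence u_297 = u_1 = 4.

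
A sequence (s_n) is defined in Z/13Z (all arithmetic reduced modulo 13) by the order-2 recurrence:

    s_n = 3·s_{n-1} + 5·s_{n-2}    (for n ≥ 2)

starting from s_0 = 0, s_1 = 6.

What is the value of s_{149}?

s_2 = 3·6 + 5·0 = 5
s_3 = 3·5 + 5·6 = 6
s_4 = 3·6 + 5·5 = 4
s_5 = 3·4 + 5·6 = 3
s_6 = 3·3 + 5·4 = 3
s_7 = 3·3 + 5·3 = 11
s_8 = 3·11 + 5·3 = 9
s_9 = 3·9 + 5·11 = 4
s_10 = 3·4 + 5·9 = 5
s_11 = 3·5 + 5·4 = 9
s_12 = 3·9 + 5·5 = 0
s_13 = 3·0 + 5·9 = 6
(s_12, s_13) = (0, 6) = (s_0, s_1), so the sequence has period 12.
149 ≡ 5 (mod 12), hence s_149 = s_5 = 3.

3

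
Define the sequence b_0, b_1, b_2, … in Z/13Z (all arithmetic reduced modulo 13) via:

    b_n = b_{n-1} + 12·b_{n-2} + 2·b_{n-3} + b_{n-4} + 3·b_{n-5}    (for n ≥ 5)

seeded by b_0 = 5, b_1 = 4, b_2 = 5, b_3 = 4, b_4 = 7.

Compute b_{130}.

b_5 = 1·7 + 12·4 + 2·5 + 1·4 + 3·5 = 6
b_6 = 1·6 + 12·7 + 2·4 + 1·5 + 3·4 = 11
b_7 = 1·11 + 12·6 + 2·7 + 1·4 + 3·5 = 12
b_8 = 1·12 + 12·11 + 2·6 + 1·7 + 3·4 = 6
b_9 = 1·6 + 12·12 + 2·11 + 1·6 + 3·7 = 4
b_10 = 1·4 + 12·6 + 2·12 + 1·11 + 3·6 = 12
Continuing the recurrence:
  b_11 = 0;  b_12 = 12;  b_13 = 6;  b_14 = 5;  b_15 = 7;  b_16 = 0
  b_17 = 6;  b_18 = 4;  b_19 = 7;  b_20 = 10;  b_21 = 4;  b_22 = 4
  b_23 = 0;  b_24 = 9;  b_25 = 12;  b_26 = 6;  b_27 = 11;  b_28 = 12
  b_29 = 0;  b_30 = 0;  b_31 = 1;  b_32 = 7;  b_33 = 3;  b_34 = 11
  b_35 = 10;  b_36 = 2;  b_37 = 12;  b_38 = 11;  b_39 = 7;  b_40 = 0
  b_41 = 7;  b_42 = 3;  b_43 = 10;  b_44 = 3;  b_45 = 6;  b_46 = 8
  b_47 = 1;  b_48 = 12;  b_49 = 3;  b_50 = 6;  b_51 = 0;  b_52 = 2
  b_53 = 1;  b_54 = 1;  b_55 = 9;  b_56 = 12;  b_57 = 12;  b_58 = 9
  b_59 = 7;  b_60 = 9;  b_61 = 3;  b_62 = 1;  b_63 = 11;  b_64 = 7
  b_65 = 2;  b_66 = 1;  b_67 = 1;  b_68 = 5;  b_69 = 3;  b_70 = 7
  b_71 = 5;  b_72 = 12;  b_73 = 0;  b_74 = 1;  b_75 = 12;  b_76 = 12
  b_77 = 12;  b_78 = 12;  b_79 = 0;  b_80 = 8;  b_81 = 2;  b_82 = 3
  b_83 = 1;  b_84 = 10;  b_85 = 2;  b_86 = 3;  b_87 = 5;  b_88 = 6
  b_89 = 0;  b_90 = 0;  b_91 = 0;  b_92 = 8;  b_93 = 0;  b_94 = 5
  b_95 = 8;  b_96 = 11;  b_97 = 11;  b_98 = 8;  b_99 = 3;  b_100 = 0
  b_101 = 5;  b_102 = 0;  b_103 = 9;  b_104 = 2;  b_105 = 11;  b_106 = 3
  b_107 = 5;  b_108 = 1;  b_109 = 6;  b_110 = 12;  b_111 = 9;  b_112 = 12
  b_113 = 10;  b_114 = 7;  b_115 = 1;  b_116 = 1;  b_117 = 8;  b_118 = 7
  b_119 = 10;  b_120 = 10;  b_121 = 12;  b_122 = 1;  b_123 = 1;  b_124 = 12
  b_125 = 3;  b_126 = 4;  b_127 = 3;  b_128 = 7
b_129 = 1·7 + 12·3 + 2·4 + 1·3 + 3·12 = 12
b_130 = 1·12 + 12·7 + 2·3 + 1·4 + 3·3 = 11

11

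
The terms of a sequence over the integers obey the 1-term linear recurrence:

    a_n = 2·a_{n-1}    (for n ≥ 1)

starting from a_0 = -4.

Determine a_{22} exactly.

a_1 = 2·-4 = -8
a_2 = 2·-8 = -16
a_3 = 2·-16 = -32
a_4 = 2·-32 = -64
a_5 = 2·-64 = -128
a_6 = 2·-128 = -256
a_7 = 2·-256 = -512
a_8 = 2·-512 = -1024
a_9 = 2·-1024 = -2048
a_10 = 2·-2048 = -4096
a_11 = 2·-4096 = -8192
a_12 = 2·-8192 = -16384
a_13 = 2·-16384 = -32768
a_14 = 2·-32768 = -65536
a_15 = 2·-65536 = -131072
a_16 = 2·-131072 = -262144
a_17 = 2·-262144 = -524288
a_18 = 2·-524288 = -1048576
a_19 = 2·-1048576 = -2097152
a_20 = 2·-2097152 = -4194304
a_21 = 2·-4194304 = -8388608
a_22 = 2·-8388608 = -16777216

-16777216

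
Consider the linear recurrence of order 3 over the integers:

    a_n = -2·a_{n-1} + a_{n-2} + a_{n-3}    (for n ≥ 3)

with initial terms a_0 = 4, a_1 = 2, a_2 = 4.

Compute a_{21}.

-8091688

a_3 = -2·4 + 1·2 + 1·4 = -2
a_4 = -2·-2 + 1·4 + 1·2 = 10
a_5 = -2·10 + 1·-2 + 1·4 = -18
a_6 = -2·-18 + 1·10 + 1·-2 = 44
a_7 = -2·44 + 1·-18 + 1·10 = -96
a_8 = -2·-96 + 1·44 + 1·-18 = 218
a_9 = -2·218 + 1·-96 + 1·44 = -488
a_10 = -2·-488 + 1·218 + 1·-96 = 1098
a_11 = -2·1098 + 1·-488 + 1·218 = -2466
a_12 = -2·-2466 + 1·1098 + 1·-488 = 5542
a_13 = -2·5542 + 1·-2466 + 1·1098 = -12452
a_14 = -2·-12452 + 1·5542 + 1·-2466 = 27980
a_15 = -2·27980 + 1·-12452 + 1·5542 = -62870
a_16 = -2·-62870 + 1·27980 + 1·-12452 = 141268
a_17 = -2·141268 + 1·-62870 + 1·27980 = -317426
a_18 = -2·-317426 + 1·141268 + 1·-62870 = 713250
a_19 = -2·713250 + 1·-317426 + 1·141268 = -1602658
a_20 = -2·-1602658 + 1·713250 + 1·-317426 = 3601140
a_21 = -2·3601140 + 1·-1602658 + 1·713250 = -8091688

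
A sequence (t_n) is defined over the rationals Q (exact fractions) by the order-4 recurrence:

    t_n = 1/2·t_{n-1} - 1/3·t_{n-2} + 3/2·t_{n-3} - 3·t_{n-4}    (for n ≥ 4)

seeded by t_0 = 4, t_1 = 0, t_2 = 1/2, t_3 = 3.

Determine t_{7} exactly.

t_4 = 1/2·3 + -1/3·1/2 + 3/2·0 + -3·4 = -32/3
t_5 = 1/2·-32/3 + -1/3·3 + 3/2·1/2 + -3·0 = -67/12
t_6 = 1/2·-67/12 + -1/3·-32/3 + 3/2·3 + -3·1/2 = 271/72
t_7 = 1/2·271/72 + -1/3·-67/12 + 3/2·-32/3 + -3·3 = -3061/144

-3061/144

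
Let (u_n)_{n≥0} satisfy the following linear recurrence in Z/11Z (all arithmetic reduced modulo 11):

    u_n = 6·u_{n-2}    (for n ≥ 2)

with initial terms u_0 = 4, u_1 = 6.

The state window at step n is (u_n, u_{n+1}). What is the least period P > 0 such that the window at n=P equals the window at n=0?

20

n=0: window = (4, 6)
n=1: window = (6, 2)
n=2: window = (2, 3)
n=3: window = (3, 1)
n=4: window = (1, 7)
n=5: window = (7, 6)
n=6: window = (6, 9)
n=7: window = (9, 3)
n=8: window = (3, 10)
n=9: window = (10, 7)
n=10: window = (7, 5)
n=11: window = (5, 9)
n=12: window = (9, 8)
n=13: window = (8, 10)
n=14: window = (10, 4)
n=15: window = (4, 5)
n=16: window = (5, 2)
n=17: window = (2, 8)
n=18: window = (8, 1)
n=19: window = (1, 4)
n=20: window = (4, 6)
window at n=20 equals window at n=0 → period = 20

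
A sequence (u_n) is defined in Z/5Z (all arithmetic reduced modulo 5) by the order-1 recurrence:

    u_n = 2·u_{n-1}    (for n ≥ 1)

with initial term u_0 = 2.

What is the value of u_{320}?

u_1 = 2·2 = 4
u_2 = 2·4 = 3
u_3 = 2·3 = 1
u_4 = 2·1 = 2
(u_4) = (2) = (u_0), so the sequence has period 4.
320 ≡ 0 (mod 4), hence u_320 = u_0 = 2.

2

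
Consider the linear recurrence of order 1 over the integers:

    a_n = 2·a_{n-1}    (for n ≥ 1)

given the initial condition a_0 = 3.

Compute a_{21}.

a_1 = 2·3 = 6
a_2 = 2·6 = 12
a_3 = 2·12 = 24
a_4 = 2·24 = 48
a_5 = 2·48 = 96
a_6 = 2·96 = 192
a_7 = 2·192 = 384
a_8 = 2·384 = 768
a_9 = 2·768 = 1536
a_10 = 2·1536 = 3072
a_11 = 2·3072 = 6144
a_12 = 2·6144 = 12288
a_13 = 2·12288 = 24576
a_14 = 2·24576 = 49152
a_15 = 2·49152 = 98304
a_16 = 2·98304 = 196608
a_17 = 2·196608 = 393216
a_18 = 2·393216 = 786432
a_19 = 2·786432 = 1572864
a_20 = 2·1572864 = 3145728
a_21 = 2·3145728 = 6291456

6291456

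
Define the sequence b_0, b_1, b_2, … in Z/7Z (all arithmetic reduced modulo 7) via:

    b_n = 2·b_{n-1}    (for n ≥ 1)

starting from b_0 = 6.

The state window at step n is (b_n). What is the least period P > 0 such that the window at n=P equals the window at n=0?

3

n=0: window = (6)
n=1: window = (5)
n=2: window = (3)
n=3: window = (6)
window at n=3 equals window at n=0 → period = 3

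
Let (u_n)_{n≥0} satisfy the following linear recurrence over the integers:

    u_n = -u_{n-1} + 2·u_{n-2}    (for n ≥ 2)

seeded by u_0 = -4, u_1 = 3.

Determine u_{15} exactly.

u_2 = -1·3 + 2·-4 = -11
u_3 = -1·-11 + 2·3 = 17
u_4 = -1·17 + 2·-11 = -39
u_5 = -1·-39 + 2·17 = 73
u_6 = -1·73 + 2·-39 = -151
u_7 = -1·-151 + 2·73 = 297
u_8 = -1·297 + 2·-151 = -599
u_9 = -1·-599 + 2·297 = 1193
u_10 = -1·1193 + 2·-599 = -2391
u_11 = -1·-2391 + 2·1193 = 4777
u_12 = -1·4777 + 2·-2391 = -9559
u_13 = -1·-9559 + 2·4777 = 19113
u_14 = -1·19113 + 2·-9559 = -38231
u_15 = -1·-38231 + 2·19113 = 76457

76457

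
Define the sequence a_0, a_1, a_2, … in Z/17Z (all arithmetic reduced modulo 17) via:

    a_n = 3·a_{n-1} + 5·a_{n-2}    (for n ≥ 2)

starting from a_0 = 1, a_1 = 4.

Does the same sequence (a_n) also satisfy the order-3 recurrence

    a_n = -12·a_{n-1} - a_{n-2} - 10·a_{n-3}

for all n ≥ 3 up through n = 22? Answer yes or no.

Terms a_0..a_22: 1, 4, 0, 3, 9, 8, 1, 9, 15, 5, 5, 6, 9, 6, 12, 15, 3, 16, 12, 14, 0, 2, 6
n=3: candidate gives 3, actual a_3 = 3 ✓
n=4: candidate gives 9, actual a_4 = 9 ✓
n=5: candidate gives 8, actual a_5 = 8 ✓
n=6: candidate gives 1, actual a_6 = 1 ✓
n=7: candidate gives 9, actual a_7 = 9 ✓
n=8: candidate gives 15, actual a_8 = 15 ✓
n=9: candidate gives 5, actual a_9 = 5 ✓
n=10: candidate gives 5, actual a_10 = 5 ✓
n=11: candidate gives 6, actual a_11 = 6 ✓
n=12: candidate gives 9, actual a_12 = 9 ✓
n=13: candidate gives 6, actual a_13 = 6 ✓
n=14: candidate gives 12, actual a_14 = 12 ✓
n=15: candidate gives 15, actual a_15 = 15 ✓
n=16: candidate gives 3, actual a_16 = 3 ✓
n=17: candidate gives 16, actual a_17 = 16 ✓
n=18: candidate gives 12, actual a_18 = 12 ✓
n=19: candidate gives 14, actual a_19 = 14 ✓
n=20: candidate gives 0, actual a_20 = 0 ✓
n=21: candidate gives 2, actual a_21 = 2 ✓
n=22: candidate gives 6, actual a_22 = 6 ✓

yes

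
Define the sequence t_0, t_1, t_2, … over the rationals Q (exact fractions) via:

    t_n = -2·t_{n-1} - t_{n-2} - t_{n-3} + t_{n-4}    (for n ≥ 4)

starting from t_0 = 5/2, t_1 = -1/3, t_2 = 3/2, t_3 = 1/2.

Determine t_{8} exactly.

t_4 = -2·1/2 + -1·3/2 + -1·-1/3 + 1·5/2 = 1/3
t_5 = -2·1/3 + -1·1/2 + -1·3/2 + 1·-1/3 = -3
t_6 = -2·-3 + -1·1/3 + -1·1/2 + 1·3/2 = 20/3
t_7 = -2·20/3 + -1·-3 + -1·1/3 + 1·1/2 = -61/6
t_8 = -2·-61/6 + -1·20/3 + -1·-3 + 1·1/3 = 17

17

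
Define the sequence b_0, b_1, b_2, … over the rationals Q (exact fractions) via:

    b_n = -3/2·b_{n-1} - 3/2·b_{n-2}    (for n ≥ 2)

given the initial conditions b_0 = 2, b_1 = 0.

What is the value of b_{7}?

-243/32

b_2 = -3/2·0 + -3/2·2 = -3
b_3 = -3/2·-3 + -3/2·0 = 9/2
b_4 = -3/2·9/2 + -3/2·-3 = -9/4
b_5 = -3/2·-9/4 + -3/2·9/2 = -27/8
b_6 = -3/2·-27/8 + -3/2·-9/4 = 135/16
b_7 = -3/2·135/16 + -3/2·-27/8 = -243/32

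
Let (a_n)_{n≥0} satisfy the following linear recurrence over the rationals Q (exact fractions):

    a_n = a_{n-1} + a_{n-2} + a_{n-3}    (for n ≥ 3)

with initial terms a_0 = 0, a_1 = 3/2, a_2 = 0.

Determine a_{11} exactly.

a_3 = 1·0 + 1·3/2 + 1·0 = 3/2
a_4 = 1·3/2 + 1·0 + 1·3/2 = 3
a_5 = 1·3 + 1·3/2 + 1·0 = 9/2
a_6 = 1·9/2 + 1·3 + 1·3/2 = 9
a_7 = 1·9 + 1·9/2 + 1·3 = 33/2
a_8 = 1·33/2 + 1·9 + 1·9/2 = 30
a_9 = 1·30 + 1·33/2 + 1·9 = 111/2
a_10 = 1·111/2 + 1·30 + 1·33/2 = 102
a_11 = 1·102 + 1·111/2 + 1·30 = 375/2

375/2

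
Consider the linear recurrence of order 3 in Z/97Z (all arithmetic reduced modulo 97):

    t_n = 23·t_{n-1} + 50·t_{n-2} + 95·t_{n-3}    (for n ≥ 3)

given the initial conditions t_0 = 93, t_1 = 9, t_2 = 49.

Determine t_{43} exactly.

76

t_3 = 23·49 + 50·9 + 95·93 = 33
t_4 = 23·33 + 50·49 + 95·9 = 87
t_5 = 23·87 + 50·33 + 95·49 = 61
t_6 = 23·61 + 50·87 + 95·33 = 61
t_7 = 23·61 + 50·61 + 95·87 = 11
t_8 = 23·11 + 50·61 + 95·61 = 77
t_9 = 23·77 + 50·11 + 95·61 = 65
t_10 = 23·65 + 50·77 + 95·11 = 85
t_11 = 23·85 + 50·65 + 95·77 = 7
t_12 = 23·7 + 50·85 + 95·65 = 13
t_13 = 23·13 + 50·7 + 95·85 = 91
t_14 = 23·91 + 50·13 + 95·7 = 13
t_15 = 23·13 + 50·91 + 95·13 = 70
t_16 = 23·70 + 50·13 + 95·91 = 41
t_17 = 23·41 + 50·70 + 95·13 = 52
t_18 = 23·52 + 50·41 + 95·70 = 2
t_19 = 23·2 + 50·52 + 95·41 = 42
t_20 = 23·42 + 50·2 + 95·52 = 89
t_21 = 23·89 + 50·42 + 95·2 = 69
t_22 = 23·69 + 50·89 + 95·42 = 36
t_23 = 23·36 + 50·69 + 95·89 = 26
t_24 = 23·26 + 50·36 + 95·69 = 29
t_25 = 23·29 + 50·26 + 95·36 = 52
t_26 = 23·52 + 50·29 + 95·26 = 72
t_27 = 23·72 + 50·52 + 95·29 = 27
t_28 = 23·27 + 50·72 + 95·52 = 43
t_29 = 23·43 + 50·27 + 95·72 = 61
t_30 = 23·61 + 50·43 + 95·27 = 7
t_31 = 23·7 + 50·61 + 95·43 = 21
t_32 = 23·21 + 50·7 + 95·61 = 32
t_33 = 23·32 + 50·21 + 95·7 = 26
t_34 = 23·26 + 50·32 + 95·21 = 22
t_35 = 23·22 + 50·26 + 95·32 = 93
t_36 = 23·93 + 50·22 + 95·26 = 83
t_37 = 23·83 + 50·93 + 95·22 = 16
t_38 = 23·16 + 50·83 + 95·93 = 64
t_39 = 23·64 + 50·16 + 95·83 = 69
t_40 = 23·69 + 50·64 + 95·16 = 2
t_41 = 23·2 + 50·69 + 95·64 = 70
t_42 = 23·70 + 50·2 + 95·69 = 20
t_43 = 23·20 + 50·70 + 95·2 = 76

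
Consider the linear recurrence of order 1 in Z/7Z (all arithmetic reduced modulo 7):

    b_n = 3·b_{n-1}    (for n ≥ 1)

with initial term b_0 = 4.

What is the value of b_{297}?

b_1 = 3·4 = 5
b_2 = 3·5 = 1
b_3 = 3·1 = 3
b_4 = 3·3 = 2
b_5 = 3·2 = 6
b_6 = 3·6 = 4
(b_6) = (4) = (b_0), so the sequence has period 6.
297 ≡ 3 (mod 6), hence b_297 = b_3 = 3.

3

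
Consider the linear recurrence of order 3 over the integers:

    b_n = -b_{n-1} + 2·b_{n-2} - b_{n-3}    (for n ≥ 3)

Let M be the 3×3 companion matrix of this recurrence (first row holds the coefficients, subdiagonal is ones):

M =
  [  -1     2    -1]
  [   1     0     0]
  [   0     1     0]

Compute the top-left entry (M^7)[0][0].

(M^7)[0][0] is the top entry after applying M 7 times to the unit state (1, 0, 0). Equivalently it is h_{9} for the auxiliary sequence (h_n) obeying the same recurrence with h_2 = 1 and h_i = 0 for 0 ≤ i < 2:
h_3 = -1·1 + 2·0 + -1·0 = -1
h_4 = -1·-1 + 2·1 + -1·0 = 3
h_5 = -1·3 + 2·-1 + -1·1 = -6
h_6 = -1·-6 + 2·3 + -1·-1 = 13
h_7 = -1·13 + 2·-6 + -1·3 = -28
h_8 = -1·-28 + 2·13 + -1·-6 = 60
h_9 = -1·60 + 2·-28 + -1·13 = -129

-129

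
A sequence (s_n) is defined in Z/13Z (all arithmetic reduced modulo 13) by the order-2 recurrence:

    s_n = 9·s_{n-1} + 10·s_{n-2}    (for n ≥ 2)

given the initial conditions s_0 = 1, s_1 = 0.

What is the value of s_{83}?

s_2 = 9·0 + 10·1 = 10
s_3 = 9·10 + 10·0 = 12
s_4 = 9·12 + 10·10 = 0
s_5 = 9·0 + 10·12 = 3
s_6 = 9·3 + 10·0 = 1
s_7 = 9·1 + 10·3 = 0
(s_6, s_7) = (1, 0) = (s_0, s_1), so the sequence has period 6.
83 ≡ 5 (mod 6), hence s_83 = s_5 = 3.

3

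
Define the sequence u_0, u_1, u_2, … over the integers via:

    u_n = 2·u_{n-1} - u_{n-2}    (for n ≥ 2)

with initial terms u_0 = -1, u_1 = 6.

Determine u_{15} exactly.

u_2 = 2·6 + -1·-1 = 13
u_3 = 2·13 + -1·6 = 20
u_4 = 2·20 + -1·13 = 27
u_5 = 2·27 + -1·20 = 34
u_6 = 2·34 + -1·27 = 41
u_7 = 2·41 + -1·34 = 48
u_8 = 2·48 + -1·41 = 55
u_9 = 2·55 + -1·48 = 62
u_10 = 2·62 + -1·55 = 69
u_11 = 2·69 + -1·62 = 76
u_12 = 2·76 + -1·69 = 83
u_13 = 2·83 + -1·76 = 90
u_14 = 2·90 + -1·83 = 97
u_15 = 2·97 + -1·90 = 104

104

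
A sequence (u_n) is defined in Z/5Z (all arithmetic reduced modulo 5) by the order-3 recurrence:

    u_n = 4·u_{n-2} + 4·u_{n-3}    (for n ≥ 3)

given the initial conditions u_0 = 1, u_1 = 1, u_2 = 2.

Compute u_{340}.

u_3 = 0·2 + 4·1 + 4·1 = 3
u_4 = 0·3 + 4·2 + 4·1 = 2
u_5 = 0·2 + 4·3 + 4·2 = 0
u_6 = 0·0 + 4·2 + 4·3 = 0
u_7 = 0·0 + 4·0 + 4·2 = 3
u_8 = 0·3 + 4·0 + 4·0 = 0
u_9 = 0·0 + 4·3 + 4·0 = 2
u_10 = 0·2 + 4·0 + 4·3 = 2
u_11 = 0·2 + 4·2 + 4·0 = 3
u_12 = 0·3 + 4·2 + 4·2 = 1
u_13 = 0·1 + 4·3 + 4·2 = 0
u_14 = 0·0 + 4·1 + 4·3 = 1
u_15 = 0·1 + 4·0 + 4·1 = 4
u_16 = 0·4 + 4·1 + 4·0 = 4
u_17 = 0·4 + 4·4 + 4·1 = 0
u_18 = 0·0 + 4·4 + 4·4 = 2
u_19 = 0·2 + 4·0 + 4·4 = 1
u_20 = 0·1 + 4·2 + 4·0 = 3
u_21 = 0·3 + 4·1 + 4·2 = 2
u_22 = 0·2 + 4·3 + 4·1 = 1
u_23 = 0·1 + 4·2 + 4·3 = 0
u_24 = 0·0 + 4·1 + 4·2 = 2
u_25 = 0·2 + 4·0 + 4·1 = 4
u_26 = 0·4 + 4·2 + 4·0 = 3
u_27 = 0·3 + 4·4 + 4·2 = 4
u_28 = 0·4 + 4·3 + 4·4 = 3
u_29 = 0·3 + 4·4 + 4·3 = 3
u_30 = 0·3 + 4·3 + 4·4 = 3
u_31 = 0·3 + 4·3 + 4·3 = 4
u_32 = 0·4 + 4·3 + 4·3 = 4
u_33 = 0·4 + 4·4 + 4·3 = 3
u_34 = 0·3 + 4·4 + 4·4 = 2
u_35 = 0·2 + 4·3 + 4·4 = 3
u_36 = 0·3 + 4·2 + 4·3 = 0
u_37 = 0·0 + 4·3 + 4·2 = 0
u_38 = 0·0 + 4·0 + 4·3 = 2
u_39 = 0·2 + 4·0 + 4·0 = 0
u_40 = 0·0 + 4·2 + 4·0 = 3
u_41 = 0·3 + 4·0 + 4·2 = 3
u_42 = 0·3 + 4·3 + 4·0 = 2
u_43 = 0·2 + 4·3 + 4·3 = 4
u_44 = 0·4 + 4·2 + 4·3 = 0
u_45 = 0·0 + 4·4 + 4·2 = 4
u_46 = 0·4 + 4·0 + 4·4 = 1
u_47 = 0·1 + 4·4 + 4·0 = 1
u_48 = 0·1 + 4·1 + 4·4 = 0
u_49 = 0·0 + 4·1 + 4·1 = 3
u_50 = 0·3 + 4·0 + 4·1 = 4
u_51 = 0·4 + 4·3 + 4·0 = 2
u_52 = 0·2 + 4·4 + 4·3 = 3
u_53 = 0·3 + 4·2 + 4·4 = 4
u_54 = 0·4 + 4·3 + 4·2 = 0
u_55 = 0·0 + 4·4 + 4·3 = 3
u_56 = 0·3 + 4·0 + 4·4 = 1
u_57 = 0·1 + 4·3 + 4·0 = 2
u_58 = 0·2 + 4·1 + 4·3 = 1
u_59 = 0·1 + 4·2 + 4·1 = 2
u_60 = 0·2 + 4·1 + 4·2 = 2
u_61 = 0·2 + 4·2 + 4·1 = 2
u_62 = 0·2 + 4·2 + 4·2 = 1
u_63 = 0·1 + 4·2 + 4·2 = 1
u_64 = 0·1 + 4·1 + 4·2 = 2
(u_62, u_63, u_64) = (1, 1, 2) = (u_0, u_1, u_2), so the sequence has period 62.
340 ≡ 30 (mod 62), hence u_340 = u_30 = 3.

3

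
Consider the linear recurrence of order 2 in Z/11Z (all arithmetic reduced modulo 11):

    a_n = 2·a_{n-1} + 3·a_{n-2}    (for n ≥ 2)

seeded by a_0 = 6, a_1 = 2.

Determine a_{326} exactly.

10

a_2 = 2·2 + 3·6 = 0
a_3 = 2·0 + 3·2 = 6
a_4 = 2·6 + 3·0 = 1
a_5 = 2·1 + 3·6 = 9
a_6 = 2·9 + 3·1 = 10
a_7 = 2·10 + 3·9 = 3
a_8 = 2·3 + 3·10 = 3
a_9 = 2·3 + 3·3 = 4
a_10 = 2·4 + 3·3 = 6
a_11 = 2·6 + 3·4 = 2
(a_10, a_11) = (6, 2) = (a_0, a_1), so the sequence has period 10.
326 ≡ 6 (mod 10), hence a_326 = a_6 = 10.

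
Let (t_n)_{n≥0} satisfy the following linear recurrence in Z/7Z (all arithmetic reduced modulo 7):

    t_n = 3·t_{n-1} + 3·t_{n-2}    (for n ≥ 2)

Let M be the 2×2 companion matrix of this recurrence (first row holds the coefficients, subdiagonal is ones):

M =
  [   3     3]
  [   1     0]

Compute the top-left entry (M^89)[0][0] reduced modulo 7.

4

(M^89)[0][0] is the top entry after applying M 89 times to the unit state (1, 0). Equivalently it is h_{90} for the auxiliary sequence (h_n) obeying the same recurrence with h_1 = 1 and h_i = 0 for 0 ≤ i < 1:
h_2 = 3·1 + 3·0 = 3
h_3 = 3·3 + 3·1 = 5
h_4 = 3·5 + 3·3 = 3
h_5 = 3·3 + 3·5 = 3
h_6 = 3·3 + 3·3 = 4
h_7 = 3·4 + 3·3 = 0
h_8 = 3·0 + 3·4 = 5
h_9 = 3·5 + 3·0 = 1
h_10 = 3·1 + 3·5 = 4
h_11 = 3·4 + 3·1 = 1
h_12 = 3·1 + 3·4 = 1
h_13 = 3·1 + 3·1 = 6
h_14 = 3·6 + 3·1 = 0
h_15 = 3·0 + 3·6 = 4
h_16 = 3·4 + 3·0 = 5
h_17 = 3·5 + 3·4 = 6
h_18 = 3·6 + 3·5 = 5
h_19 = 3·5 + 3·6 = 5
h_20 = 3·5 + 3·5 = 2
h_21 = 3·2 + 3·5 = 0
h_22 = 3·0 + 3·2 = 6
h_23 = 3·6 + 3·0 = 4
h_24 = 3·4 + 3·6 = 2
h_25 = 3·2 + 3·4 = 4
h_26 = 3·4 + 3·2 = 4
h_27 = 3·4 + 3·4 = 3
h_28 = 3·3 + 3·4 = 0
h_29 = 3·0 + 3·3 = 2
h_30 = 3·2 + 3·0 = 6
h_31 = 3·6 + 3·2 = 3
h_32 = 3·3 + 3·6 = 6
h_33 = 3·6 + 3·3 = 6
h_34 = 3·6 + 3·6 = 1
h_35 = 3·1 + 3·6 = 0
h_36 = 3·0 + 3·1 = 3
h_37 = 3·3 + 3·0 = 2
h_38 = 3·2 + 3·3 = 1
h_39 = 3·1 + 3·2 = 2
h_40 = 3·2 + 3·1 = 2
h_41 = 3·2 + 3·2 = 5
h_42 = 3·5 + 3·2 = 0
h_43 = 3·0 + 3·5 = 1
(h_42, h_43) = (0, 1) = (h_0, h_1), so the sequence has period 42.
90 ≡ 6 (mod 42), hence h_90 = h_6 = 4.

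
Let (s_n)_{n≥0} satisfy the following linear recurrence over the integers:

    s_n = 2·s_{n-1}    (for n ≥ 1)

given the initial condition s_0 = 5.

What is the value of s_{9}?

2560

s_1 = 2·5 = 10
s_2 = 2·10 = 20
s_3 = 2·20 = 40
s_4 = 2·40 = 80
s_5 = 2·80 = 160
s_6 = 2·160 = 320
s_7 = 2·320 = 640
s_8 = 2·640 = 1280
s_9 = 2·1280 = 2560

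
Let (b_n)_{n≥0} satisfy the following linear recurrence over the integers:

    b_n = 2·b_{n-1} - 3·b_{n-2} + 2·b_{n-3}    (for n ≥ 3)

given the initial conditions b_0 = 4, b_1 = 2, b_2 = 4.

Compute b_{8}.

b_3 = 2·4 + -3·2 + 2·4 = 10
b_4 = 2·10 + -3·4 + 2·2 = 12
b_5 = 2·12 + -3·10 + 2·4 = 2
b_6 = 2·2 + -3·12 + 2·10 = -12
b_7 = 2·-12 + -3·2 + 2·12 = -6
b_8 = 2·-6 + -3·-12 + 2·2 = 28

28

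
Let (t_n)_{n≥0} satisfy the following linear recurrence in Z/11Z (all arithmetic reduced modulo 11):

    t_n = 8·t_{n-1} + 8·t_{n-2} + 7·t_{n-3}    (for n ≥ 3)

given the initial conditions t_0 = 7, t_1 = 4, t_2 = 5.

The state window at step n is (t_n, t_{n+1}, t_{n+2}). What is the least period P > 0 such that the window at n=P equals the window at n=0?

120

n=0: window = (7, 4, 5)
n=1: window = (4, 5, 0)
n=2: window = (5, 0, 2)
n=3: window = (0, 2, 7)
n=4: window = (2, 7, 6)
n=5: window = (7, 6, 8)
n=6: window = (6, 8, 7)
n=7: window = (8, 7, 8)
n=8: window = (7, 8, 0)
n=9: window = (8, 0, 3)
n=10: window = (0, 3, 3)
n=11: window = (3, 3, 4)
n=12: window = (3, 4, 0)
n=13: window = (4, 0, 9)
n=14: window = (0, 9, 1)
n=15: window = (9, 1, 3)
n=16: window = (1, 3, 7)
n=17: window = (3, 7, 10)
n=18: window = (7, 10, 3)
n=19: window = (10, 3, 10)
n=20: window = (3, 10, 9)
n=21: window = (10, 9, 8)
n=22: window = (9, 8, 8)
n=23: window = (8, 8, 4)
n=24: window = (8, 4, 9)
n=25: window = (4, 9, 6)
n=26: window = (9, 6, 5)
n=27: window = (6, 5, 8)
n=28: window = (5, 8, 3)
n=29: window = (8, 3, 2)
n=30: window = (3, 2, 8)
n=31: window = (2, 8, 2)
n=32: window = (8, 2, 6)
n=33: window = (2, 6, 10)
n=34: window = (6, 10, 10)
n=35: window = (10, 10, 4)
n=36: window = (10, 4, 6)
n=37: window = (4, 6, 7)
n=38: window = (6, 7, 0)
n=39: window = (7, 0, 10)
n=40: window = (0, 10, 8)
…
n=118: window = (5, 7, 7)
n=119: window = (7, 7, 4)
n=120: window = (7, 4, 5)
window at n=120 equals window at n=0 → period = 120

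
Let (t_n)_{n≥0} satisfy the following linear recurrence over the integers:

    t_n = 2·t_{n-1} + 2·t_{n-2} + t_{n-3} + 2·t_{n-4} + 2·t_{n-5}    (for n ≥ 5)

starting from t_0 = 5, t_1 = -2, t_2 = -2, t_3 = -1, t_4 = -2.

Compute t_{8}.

-134

t_5 = 2·-2 + 2·-1 + 1·-2 + 2·-2 + 2·5 = -2
t_6 = 2·-2 + 2·-2 + 1·-1 + 2·-2 + 2·-2 = -17
t_7 = 2·-17 + 2·-2 + 1·-2 + 2·-1 + 2·-2 = -46
t_8 = 2·-46 + 2·-17 + 1·-2 + 2·-2 + 2·-1 = -134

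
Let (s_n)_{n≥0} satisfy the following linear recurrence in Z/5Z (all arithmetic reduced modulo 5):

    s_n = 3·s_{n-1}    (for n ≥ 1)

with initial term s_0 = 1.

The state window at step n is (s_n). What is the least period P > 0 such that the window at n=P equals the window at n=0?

n=0: window = (1)
n=1: window = (3)
n=2: window = (4)
n=3: window = (2)
n=4: window = (1)
window at n=4 equals window at n=0 → period = 4

4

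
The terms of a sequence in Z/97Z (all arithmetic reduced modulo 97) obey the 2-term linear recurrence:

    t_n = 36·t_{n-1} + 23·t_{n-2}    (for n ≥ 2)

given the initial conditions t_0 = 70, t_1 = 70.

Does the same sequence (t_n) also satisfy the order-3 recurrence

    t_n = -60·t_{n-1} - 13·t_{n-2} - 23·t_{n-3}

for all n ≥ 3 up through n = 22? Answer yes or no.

yes

Terms t_0..t_22: 70, 70, 56, 37, 1, 14, 42, 88, 60, 13, 5, 91, 93, 9, 38, 23, 53, 12, 2, 57, 61, 15, 3
n=3: candidate gives 37, actual t_3 = 37 ✓
n=4: candidate gives 1, actual t_4 = 1 ✓
n=5: candidate gives 14, actual t_5 = 14 ✓
n=6: candidate gives 42, actual t_6 = 42 ✓
n=7: candidate gives 88, actual t_7 = 88 ✓
n=8: candidate gives 60, actual t_8 = 60 ✓
n=9: candidate gives 13, actual t_9 = 13 ✓
n=10: candidate gives 5, actual t_10 = 5 ✓
n=11: candidate gives 91, actual t_11 = 91 ✓
n=12: candidate gives 93, actual t_12 = 93 ✓
n=13: candidate gives 9, actual t_13 = 9 ✓
n=14: candidate gives 38, actual t_14 = 38 ✓
n=15: candidate gives 23, actual t_15 = 23 ✓
n=16: candidate gives 53, actual t_16 = 53 ✓
n=17: candidate gives 12, actual t_17 = 12 ✓
n=18: candidate gives 2, actual t_18 = 2 ✓
n=19: candidate gives 57, actual t_19 = 57 ✓
n=20: candidate gives 61, actual t_20 = 61 ✓
n=21: candidate gives 15, actual t_21 = 15 ✓
n=22: candidate gives 3, actual t_22 = 3 ✓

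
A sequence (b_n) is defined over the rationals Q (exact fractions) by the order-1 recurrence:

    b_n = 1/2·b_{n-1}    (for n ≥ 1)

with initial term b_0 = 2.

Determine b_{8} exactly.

1/128

b_1 = 1/2·2 = 1
b_2 = 1/2·1 = 1/2
b_3 = 1/2·1/2 = 1/4
b_4 = 1/2·1/4 = 1/8
b_5 = 1/2·1/8 = 1/16
b_6 = 1/2·1/16 = 1/32
b_7 = 1/2·1/32 = 1/64
b_8 = 1/2·1/64 = 1/128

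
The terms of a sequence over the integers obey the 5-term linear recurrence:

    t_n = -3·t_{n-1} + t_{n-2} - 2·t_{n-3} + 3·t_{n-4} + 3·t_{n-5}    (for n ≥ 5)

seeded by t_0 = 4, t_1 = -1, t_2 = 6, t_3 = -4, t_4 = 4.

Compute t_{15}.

t_5 = -3·4 + 1·-4 + -2·6 + 3·-1 + 3·4 = -19
t_6 = -3·-19 + 1·4 + -2·-4 + 3·6 + 3·-1 = 84
t_7 = -3·84 + 1·-19 + -2·4 + 3·-4 + 3·6 = -273
t_8 = -3·-273 + 1·84 + -2·-19 + 3·4 + 3·-4 = 941
t_9 = -3·941 + 1·-273 + -2·84 + 3·-19 + 3·4 = -3309
t_10 = -3·-3309 + 1·941 + -2·-273 + 3·84 + 3·-19 = 11609
t_11 = -3·11609 + 1·-3309 + -2·941 + 3·-273 + 3·84 = -40585
t_12 = -3·-40585 + 1·11609 + -2·-3309 + 3·941 + 3·-273 = 141986
t_13 = -3·141986 + 1·-40585 + -2·11609 + 3·-3309 + 3·941 = -496865
t_14 = -3·-496865 + 1·141986 + -2·-40585 + 3·11609 + 3·-3309 = 1738651
t_15 = -3·1738651 + 1·-496865 + -2·141986 + 3·-40585 + 3·11609 = -6083718

-6083718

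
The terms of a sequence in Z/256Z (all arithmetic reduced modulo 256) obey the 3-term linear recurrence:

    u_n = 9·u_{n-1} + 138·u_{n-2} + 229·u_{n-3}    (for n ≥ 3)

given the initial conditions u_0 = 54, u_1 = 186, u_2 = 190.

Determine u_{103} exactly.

148

u_3 = 9·190 + 138·186 + 229·54 = 64
u_4 = 9·64 + 138·190 + 229·186 = 14
u_5 = 9·14 + 138·64 + 229·190 = 244
u_6 = 9·244 + 138·14 + 229·64 = 96
u_7 = 9·96 + 138·244 + 229·14 = 110
u_8 = 9·110 + 138·96 + 229·244 = 226
u_9 = 9·226 + 138·110 + 229·96 = 30
u_10 = 9·30 + 138·226 + 229·110 = 72
u_11 = 9·72 + 138·30 + 229·226 = 222
u_12 = 9·222 + 138·72 + 229·30 = 116
u_13 = 9·116 + 138·222 + 229·72 = 40
u_14 = 9·40 + 138·116 + 229·222 = 134
u_15 = 9·134 + 138·40 + 229·116 = 10
u_16 = 9·10 + 138·134 + 229·40 = 94
u_17 = 9·94 + 138·10 + 229·134 = 144
u_18 = 9·144 + 138·94 + 229·10 = 174
u_19 = 9·174 + 138·144 + 229·94 = 212
u_20 = 9·212 + 138·174 + 229·144 = 16
u_21 = 9·16 + 138·212 + 229·174 = 126
u_22 = 9·126 + 138·16 + 229·212 = 178
u_23 = 9·178 + 138·126 + 229·16 = 126
u_24 = 9·126 + 138·178 + 229·126 = 24
u_25 = 9·24 + 138·126 + 229·178 = 254
u_26 = 9·254 + 138·24 + 229·126 = 148
u_27 = 9·148 + 138·254 + 229·24 = 152
u_28 = 9·152 + 138·148 + 229·254 = 86
u_29 = 9·86 + 138·152 + 229·148 = 90
u_30 = 9·90 + 138·86 + 229·152 = 126
u_31 = 9·126 + 138·90 + 229·86 = 224
u_32 = 9·224 + 138·126 + 229·90 = 78
u_33 = 9·78 + 138·224 + 229·126 = 52
u_34 = 9·52 + 138·78 + 229·224 = 64
u_35 = 9·64 + 138·52 + 229·78 = 14
u_36 = 9·14 + 138·64 + 229·52 = 130
u_37 = 9·130 + 138·14 + 229·64 = 94
u_38 = 9·94 + 138·130 + 229·14 = 232
u_39 = 9·232 + 138·94 + 229·130 = 30
u_40 = 9·30 + 138·232 + 229·94 = 52
u_41 = 9·52 + 138·30 + 229·232 = 136
u_42 = 9·136 + 138·52 + 229·30 = 166
u_43 = 9·166 + 138·136 + 229·52 = 170
u_44 = 9·170 + 138·166 + 229·136 = 30
u_45 = 9·30 + 138·170 + 229·166 = 48
u_46 = 9·48 + 138·30 + 229·170 = 238
u_47 = 9·238 + 138·48 + 229·30 = 20
u_48 = 9·20 + 138·238 + 229·48 = 240
u_49 = 9·240 + 138·20 + 229·238 = 30
u_50 = 9·30 + 138·240 + 229·20 = 82
u_51 = 9·82 + 138·30 + 229·240 = 190
u_52 = 9·190 + 138·82 + 229·30 = 184
u_53 = 9·184 + 138·190 + 229·82 = 62
u_54 = 9·62 + 138·184 + 229·190 = 84
u_55 = 9·84 + 138·62 + 229·184 = 248
u_56 = 9·248 + 138·84 + 229·62 = 118
u_57 = 9·118 + 138·248 + 229·84 = 250
u_58 = 9·250 + 138·118 + 229·248 = 62
u_59 = 9·62 + 138·250 + 229·118 = 128
u_60 = 9·128 + 138·62 + 229·250 = 142
u_61 = 9·142 + 138·128 + 229·62 = 116
u_62 = 9·116 + 138·142 + 229·128 = 32
u_63 = 9·32 + 138·116 + 229·142 = 174
u_64 = 9·174 + 138·32 + 229·116 = 34
u_65 = 9·34 + 138·174 + 229·32 = 158
u_66 = 9·158 + 138·34 + 229·174 = 136
u_67 = 9·136 + 138·158 + 229·34 = 94
u_68 = 9·94 + 138·136 + 229·158 = 244
u_69 = 9·244 + 138·94 + 229·136 = 232
u_70 = 9·232 + 138·244 + 229·94 = 198
u_71 = 9·198 + 138·232 + 229·244 = 74
u_72 = 9·74 + 138·198 + 229·232 = 222
u_73 = 9·222 + 138·74 + 229·198 = 208
u_74 = 9·208 + 138·222 + 229·74 = 46
u_75 = 9·46 + 138·208 + 229·222 = 84
u_76 = 9·84 + 138·46 + 229·208 = 208
u_77 = 9·208 + 138·84 + 229·46 = 190
u_78 = 9·190 + 138·208 + 229·84 = 242
u_79 = 9·242 + 138·190 + 229·208 = 254
u_80 = 9·254 + 138·242 + 229·190 = 88
u_81 = 9·88 + 138·254 + 229·242 = 126
u_82 = 9·126 + 138·88 + 229·254 = 20
u_83 = 9·20 + 138·126 + 229·88 = 88
u_84 = 9·88 + 138·20 + 229·126 = 150
u_85 = 9·150 + 138·88 + 229·20 = 154
u_86 = 9·154 + 138·150 + 229·88 = 254
u_87 = 9·254 + 138·154 + 229·150 = 32
u_88 = 9·32 + 138·254 + 229·154 = 206
u_89 = 9·206 + 138·32 + 229·254 = 180
u_90 = 9·180 + 138·206 + 229·32 = 0
u_91 = 9·0 + 138·180 + 229·206 = 78
u_92 = 9·78 + 138·0 + 229·180 = 194
u_93 = 9·194 + 138·78 + 229·0 = 222
u_94 = 9·222 + 138·194 + 229·78 = 40
u_95 = 9·40 + 138·222 + 229·194 = 158
u_96 = 9·158 + 138·40 + 229·222 = 180
u_97 = 9·180 + 138·158 + 229·40 = 72
u_98 = 9·72 + 138·180 + 229·158 = 230
u_99 = 9·230 + 138·72 + 229·180 = 234
u_100 = 9·234 + 138·230 + 229·72 = 158
u_101 = 9·158 + 138·234 + 229·230 = 112
u_102 = 9·112 + 138·158 + 229·234 = 110
u_103 = 9·110 + 138·112 + 229·158 = 148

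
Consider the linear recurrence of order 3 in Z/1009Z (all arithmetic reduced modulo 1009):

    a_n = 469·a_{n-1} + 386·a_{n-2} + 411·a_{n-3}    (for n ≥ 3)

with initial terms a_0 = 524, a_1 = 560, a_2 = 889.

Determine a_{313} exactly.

a_3 = 469·889 + 386·560 + 411·524 = 905
a_4 = 469·905 + 386·889 + 411·560 = 867
a_5 = 469·867 + 386·905 + 411·889 = 333
a_6 = 469·333 + 386·867 + 411·905 = 99
a_7 = 469·99 + 386·333 + 411·867 = 572
a_8 = 469·572 + 386·99 + 411·333 = 394
Continuing the recurrence:
  a_9 = 289;  a_10 = 55;  a_11 = 619;  a_12 = 486;  a_13 = 108;  a_14 = 265
  a_15 = 461;  a_16 = 656;  a_17 = 224;  a_18 = 865;  a_19 = 979;  a_20 = 212
  a_21 = 412;  a_22 = 390;  a_23 = 249;  a_24 = 765;  a_25 = 708;  a_26 = 174
  a_27 = 342;  a_28 = 933;  a_29 = 388;  a_30 = 588;  a_31 = 794;  a_32 = 54
  a_33 = 366;  a_34 = 206;  a_35 = 771;  a_36 = 267;  a_37 = 977;  a_38 = 326
  a_39 = 47;  a_40 = 530;  a_41 = 125;  a_42 = 2;  a_43 = 642;  a_44 = 95
  a_45 = 579;  a_46 = 989;  a_47 = 909;  a_48 = 720;  a_49 = 268;  a_50 = 281
  a_51 = 423;  a_52 = 284;  a_53 = 293;  a_54 = 141;  a_55 = 314;  a_56 = 244
  a_57 = 981;  a_58 = 234;  a_59 = 449;  a_60 = 823;  a_61 = 634;  a_62 = 435
  a_63 = 981;  a_64 = 653;  a_65 = 4;  a_66 = 266;  a_67 = 162;  a_68 = 696
  a_69 = 845;  a_70 = 18;  a_71 = 133;  a_72 = 912;  a_73 = 126;  a_74 = 640
  a_75 = 175;  a_76 = 508;  a_77 = 775;  a_78 = 863;  a_79 = 549;  a_80 = 15
  a_81 = 530;  a_82 = 724;  a_83 = 396;  a_84 = 934;  a_85 = 546;  a_86 = 406
  a_87 = 42;  a_88 = 247;  a_89 = 257;  a_90 = 58;  a_91 = 896;  a_92 = 352
  a_93 = 12;  a_94 = 211;  a_95 = 49;  a_96 = 387;  a_97 = 582;  a_98 = 537
  a_99 = 901;  a_100 = 304;  a_101 = 733;  a_102 = 16;  a_103 = 687;  a_104 = 26
  a_105 = 423;  a_106 = 406;  a_107 = 129;  a_108 = 587;  a_109 = 580;  a_110 = 707
  a_111 = 619;  a_112 = 447;  a_113 = 566;  a_114 = 231;  a_115 = 987;  a_116 = 702
  a_117 = 988;  a_118 = 840;  a_119 = 364;  a_120 = 996;  a_121 = 372;  a_122 = 210
  a_123 = 633;  a_124 = 95;  a_125 = 864;  a_126 = 794;  a_127 = 293;  a_128 = 886
  a_129 = 343;  a_130 = 733;  a_131 = 833;  a_132 = 325;  a_133 = 314;  a_134 = 598
  a_135 = 471;  a_136 = 606;  a_137 = 453;  a_138 = 248;  a_139 = 421;  a_140 = 85
  a_141 = 590;  a_142 = 249;  a_143 = 72;  a_144 = 51;  a_145 = 682;  a_146 = 851
  a_147 = 239;  a_148 = 453;  a_149 = 640;  a_150 = 135;  a_151 = 110;  a_152 = 473
  a_153 = 938;  a_154 = 761;  a_155 = 235;  a_156 = 441;  a_157 = 874;  a_158 = 687
  a_159 = 321;  a_160 = 33;  a_161 = 987;  a_162 = 154;  a_163 = 613;  a_164 = 893
  a_165 = 321;  a_166 = 530;  a_167 = 911;  a_168 = 966;  a_169 = 413;  a_170 = 606
  a_171 = 161;  a_172 = 902;  a_173 = 707;  a_174 = 275;  a_175 = 714;  a_176 = 68
  a_177 = 777;  a_178 = 13;  a_179 = 997;  a_180 = 902;  a_181 = 978;  a_182 = 776
  a_183 = 256;  a_184 = 232;  a_185 = 871;  a_186 = 894;  a_187 = 257;  a_188 = 254
  a_189 = 542;  a_190 = 792;  a_191 = 952;  a_192 = 268;  a_193 = 377;  a_194 = 548
  a_195 = 110;  a_196 = 339;  a_197 = 881;  a_198 = 1006;  a_199 = 731;  a_200 = 499
  a_201 = 374;  a_202 = 503;  a_203 = 140;  a_204 = 851;  a_205 = 6;  a_206 = 375
  a_207 = 245;  a_208 = 790;  a_209 = 688;  a_210 = 818;  a_211 = 215;  a_212 = 114
  a_213 = 442;  a_214 = 643;  a_215 = 407;  a_216 = 208;  a_217 = 301;  a_218 = 269
  a_219 = 919;  a_220 = 688;  a_221 = 945;  a_222 = 798;  a_223 = 692;  a_224 = 872
  a_225 = 103;  a_226 = 344;  a_227 = 500;  a_228 = 972;  a_229 = 205;  a_230 = 807
  a_231 = 464;  a_232 = 910;  a_233 = 210;  a_234 = 748;  a_235 = 700;  a_236 = 65
  a_237 = 695;  a_238 = 48;  a_239 = 671;  a_240 = 355;  a_241 = 260;  a_242 = 990
  a_243 = 239;  a_244 = 736;  a_245 = 804;  a_246 = 633;  a_247 = 608;  a_248 = 266
  a_249 = 79;  a_250 = 141;  a_251 = 113;  a_252 = 650;  a_253 = 801;  a_254 = 9
  a_255 = 382;  a_256 = 280;  a_257 = 960;  a_258 = 950;  a_259 = 892;  a_260 = 87
  a_261 = 653;  a_262 = 151;  a_263 = 439;  a_264 = 817;  a_265 = 207;  a_266 = 591
  a_267 = 694;  a_268 = 1001;  a_269 = 515;  a_270 = 10;  a_271 = 410;  a_272 = 179
  a_273 = 125;  a_274 = 592;  a_275 = 912;  a_276 = 306;  a_277 = 270;  a_278 = 52
  a_279 = 106;  a_280 = 145;  a_281 = 132;  a_282 = 4;  a_283 = 424;  a_284 = 384
  a_285 = 326;  a_286 = 143;  a_287 = 604;  a_288 = 248;  a_289 = 593;  a_290 = 545
  a_291 = 202;  a_292 = 944;  a_293 = 61;  a_294 = 776;  a_295 = 562;  a_296 = 947
  a_297 = 272;  a_298 = 639;  a_299 = 826;  a_300 = 189;  a_301 = 130;  a_302 = 189
  a_303 = 574;  a_304 = 62;  a_305 = 396;  a_306 = 601;  a_307 = 103;  a_308 = 98
  a_309 = 770;  a_310 = 358;  a_311 = 900
a_312 = 469·900 + 386·358 + 411·770 = 946
a_313 = 469·946 + 386·900 + 411·358 = 851

851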